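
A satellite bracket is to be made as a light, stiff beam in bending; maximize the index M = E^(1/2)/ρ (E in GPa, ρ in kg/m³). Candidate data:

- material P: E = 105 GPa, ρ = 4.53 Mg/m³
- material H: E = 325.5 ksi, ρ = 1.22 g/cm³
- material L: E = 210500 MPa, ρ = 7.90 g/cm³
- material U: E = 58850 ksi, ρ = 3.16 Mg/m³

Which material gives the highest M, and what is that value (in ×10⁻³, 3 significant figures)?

In SI units:
  material P: E = 105.0 GPa, ρ = 4530 kg/m³
  material H: E = 2.244 GPa, ρ = 1220 kg/m³
  material L: E = 210.5 GPa, ρ = 7900 kg/m³
  material U: E = 405.8 GPa, ρ = 3160 kg/m³
  material U: M = 6.37×10⁻³
  material P: M = 2.26×10⁻³
  material L: M = 1.84×10⁻³
  material H: M = 1.23×10⁻³
The maximum is for material U.

material U, M = 6.37×10⁻³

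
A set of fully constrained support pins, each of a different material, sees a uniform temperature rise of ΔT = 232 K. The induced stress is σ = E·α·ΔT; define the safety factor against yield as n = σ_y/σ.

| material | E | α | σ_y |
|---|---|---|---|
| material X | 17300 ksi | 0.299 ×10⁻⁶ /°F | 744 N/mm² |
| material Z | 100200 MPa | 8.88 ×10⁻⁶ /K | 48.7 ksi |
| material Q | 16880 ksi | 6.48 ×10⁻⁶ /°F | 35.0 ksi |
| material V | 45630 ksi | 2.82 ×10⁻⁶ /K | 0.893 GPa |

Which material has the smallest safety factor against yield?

material Q

Converting E to GPa, α to ×10⁻⁶/K, σ_y to MPa, then σ and n for each:
  material X: E = 119.3, α = 0.538, σ_y = 744.0 → σ = 14.9 MPa, n = 50.0
  material Z: E = 100.2, α = 8.88, σ_y = 335.8 → σ = 206 MPa, n = 1.63
  material Q: E = 116.4, α = 11.7, σ_y = 241.3 → σ = 315 MPa, n = 0.766
  material V: E = 314.6, α = 2.82, σ_y = 893.0 → σ = 206 MPa, n = 4.34
Smallest n: material Q with n = 0.766.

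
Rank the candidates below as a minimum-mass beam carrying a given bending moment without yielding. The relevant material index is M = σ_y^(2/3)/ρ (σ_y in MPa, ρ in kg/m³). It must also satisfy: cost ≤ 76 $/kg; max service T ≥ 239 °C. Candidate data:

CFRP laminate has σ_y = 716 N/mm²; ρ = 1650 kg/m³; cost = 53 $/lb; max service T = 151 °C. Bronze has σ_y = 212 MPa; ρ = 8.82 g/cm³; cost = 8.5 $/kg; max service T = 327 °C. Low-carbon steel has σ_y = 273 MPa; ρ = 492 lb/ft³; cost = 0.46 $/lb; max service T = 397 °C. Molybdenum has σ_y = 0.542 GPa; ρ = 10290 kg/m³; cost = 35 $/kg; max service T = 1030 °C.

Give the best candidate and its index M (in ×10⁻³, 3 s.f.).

Screen on constraints: cost ≤ 76 $/kg; max service T ≥ 239 °C. Survivors: bronze, low-carbon steel, molybdenum.
Normalizing units and computing the index:
  bronze: σ_y = 212.0 MPa, ρ = 8820 kg/m³
  low-carbon steel: σ_y = 273.0 MPa, ρ = 7881 kg/m³
  molybdenum: σ_y = 542.0 MPa, ρ = 10290 kg/m³
  molybdenum: M = 6.46×10⁻³
  low-carbon steel: M = 5.34×10⁻³
  bronze: M = 4.03×10⁻³
The maximum is for molybdenum.

molybdenum, M = 6.46×10⁻³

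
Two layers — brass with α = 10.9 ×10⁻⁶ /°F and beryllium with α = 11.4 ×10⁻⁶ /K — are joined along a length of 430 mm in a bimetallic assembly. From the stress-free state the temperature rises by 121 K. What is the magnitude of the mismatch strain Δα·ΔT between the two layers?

brass: α = 10.9×10⁻⁶/°F × 9/5 = 19.6×10⁻⁶/K.
Δα = |19.6 − 11.4|×10⁻⁶/K = 8.22×10⁻⁶/K.
Mismatch strain = Δα·ΔT = 8.22×10⁻⁶ × 121.0 = 9.95×10⁻⁴.

9.95×10⁻⁴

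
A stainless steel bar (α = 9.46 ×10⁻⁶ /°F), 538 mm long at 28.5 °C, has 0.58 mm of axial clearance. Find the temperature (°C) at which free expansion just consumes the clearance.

α = 9.46×10⁻⁶/°F × 9/5 = 17.0×10⁻⁶/K.
α·L₀·ΔT = 0.58 mm ⇒ ΔT = 0.58 / (17.0×10⁻⁶ × 538.0) = 63.31 K.
T = 28.5 + 63.31 = 91.81 °C.

91.8 °C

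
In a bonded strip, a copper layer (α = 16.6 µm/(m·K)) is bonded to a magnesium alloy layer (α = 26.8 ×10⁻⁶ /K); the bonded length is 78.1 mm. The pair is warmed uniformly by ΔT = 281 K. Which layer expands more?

α(copper) = 16.6×10⁻⁶/K vs α(magnesium alloy) = 26.8×10⁻⁶/K.
Higher α expands more for the same ΔT: magnesium alloy.

magnesium alloy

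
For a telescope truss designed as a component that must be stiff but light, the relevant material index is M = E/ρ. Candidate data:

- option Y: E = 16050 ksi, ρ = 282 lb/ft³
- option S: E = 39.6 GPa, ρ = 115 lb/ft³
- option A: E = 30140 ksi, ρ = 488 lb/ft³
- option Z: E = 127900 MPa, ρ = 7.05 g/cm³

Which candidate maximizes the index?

Convert each candidate to consistent units, then evaluate M:
  option Y: E = 110.7 GPa, ρ = 4517 kg/m³
  option S: E = 39.60 GPa, ρ = 1842 kg/m³
  option A: E = 207.8 GPa, ρ = 7817 kg/m³
  option Z: E = 127.9 GPa, ρ = 7050 kg/m³
  option A: M = 26.6 MN·m/kg
  option Y: M = 24.5 MN·m/kg
  option S: M = 21.5 MN·m/kg
  option Z: M = 18.1 MN·m/kg
Option A ranks first.

option A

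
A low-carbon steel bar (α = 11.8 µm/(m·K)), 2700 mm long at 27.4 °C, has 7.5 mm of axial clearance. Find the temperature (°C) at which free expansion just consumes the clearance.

α·L₀·ΔT = 7.5 mm ⇒ ΔT = 7.5 / (11.8×10⁻⁶ × 2700.0) = 235.4 K.
T = 27.4 + 235.4 = 262.8 °C.

263 °C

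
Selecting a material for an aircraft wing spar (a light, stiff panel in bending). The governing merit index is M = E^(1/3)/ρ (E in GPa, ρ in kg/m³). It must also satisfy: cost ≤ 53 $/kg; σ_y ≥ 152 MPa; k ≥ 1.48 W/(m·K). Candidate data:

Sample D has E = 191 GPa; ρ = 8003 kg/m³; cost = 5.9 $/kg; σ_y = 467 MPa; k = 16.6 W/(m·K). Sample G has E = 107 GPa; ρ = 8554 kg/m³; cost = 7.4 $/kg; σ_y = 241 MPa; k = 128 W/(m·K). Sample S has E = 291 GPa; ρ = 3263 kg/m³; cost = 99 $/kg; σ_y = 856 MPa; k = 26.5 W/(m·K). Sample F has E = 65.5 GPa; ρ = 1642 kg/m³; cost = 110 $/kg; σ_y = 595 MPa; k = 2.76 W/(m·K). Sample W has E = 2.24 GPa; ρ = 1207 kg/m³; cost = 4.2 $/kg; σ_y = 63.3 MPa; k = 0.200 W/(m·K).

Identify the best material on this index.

Screen on constraints: cost ≤ 53 $/kg; σ_y ≥ 152 MPa; k ≥ 1.48 W/(m·K). Survivors: sample D, sample G.
Evaluate M for each candidate:
  sample D: M = 0.720×10⁻³
  sample G: M = 0.555×10⁻³
Highest index: sample D.

sample D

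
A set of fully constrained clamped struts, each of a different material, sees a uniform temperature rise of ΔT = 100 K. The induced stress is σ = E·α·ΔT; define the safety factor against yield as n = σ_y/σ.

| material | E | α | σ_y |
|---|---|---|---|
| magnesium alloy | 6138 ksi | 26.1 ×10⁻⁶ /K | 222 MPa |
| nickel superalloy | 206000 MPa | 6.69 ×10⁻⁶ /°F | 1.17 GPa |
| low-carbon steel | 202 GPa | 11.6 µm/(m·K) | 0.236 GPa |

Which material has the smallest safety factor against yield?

low-carbon steel

With everything in SI (GPa, ×10⁻⁶/K, MPa):
  magnesium alloy: E = 42.32, α = 26.1, σ_y = 222.0 → σ = 110 MPa, n = 2.01
  nickel superalloy: E = 206.0, α = 12.0, σ_y = 1170 → σ = 248 MPa, n = 4.72
  low-carbon steel: E = 202.0, α = 11.6, σ_y = 236.0 → σ = 234 MPa, n = 1.01
Smallest n: low-carbon steel with n = 1.01.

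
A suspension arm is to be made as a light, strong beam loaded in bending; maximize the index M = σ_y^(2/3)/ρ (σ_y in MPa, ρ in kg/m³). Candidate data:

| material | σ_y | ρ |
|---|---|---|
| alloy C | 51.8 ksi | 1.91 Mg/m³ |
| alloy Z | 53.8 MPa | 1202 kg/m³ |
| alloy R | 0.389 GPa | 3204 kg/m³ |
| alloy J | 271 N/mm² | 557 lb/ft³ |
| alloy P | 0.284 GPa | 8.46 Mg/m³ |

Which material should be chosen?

Putting every candidate on a common basis:
  alloy C: σ_y = 357.1 MPa, ρ = 1910 kg/m³
  alloy Z: σ_y = 53.80 MPa, ρ = 1202 kg/m³
  alloy R: σ_y = 389.0 MPa, ρ = 3204 kg/m³
  alloy J: σ_y = 271.0 MPa, ρ = 8922 kg/m³
  alloy P: σ_y = 284.0 MPa, ρ = 8460 kg/m³
  alloy C: M = 26.4×10⁻³
  alloy R: M = 16.6×10⁻³
  alloy Z: M = 11.9×10⁻³
  alloy P: M = 5.11×10⁻³
  alloy J: M = 4.69×10⁻³
Alloy C has the largest M.

alloy C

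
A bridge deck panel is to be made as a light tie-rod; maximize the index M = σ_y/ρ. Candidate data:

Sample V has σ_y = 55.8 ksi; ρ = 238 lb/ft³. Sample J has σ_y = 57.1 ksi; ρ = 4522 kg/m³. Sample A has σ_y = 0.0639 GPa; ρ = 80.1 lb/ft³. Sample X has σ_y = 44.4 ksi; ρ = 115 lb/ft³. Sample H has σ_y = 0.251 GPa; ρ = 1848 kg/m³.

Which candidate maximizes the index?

After converting to SI:
  sample V: σ_y = 384.7 MPa, ρ = 3812 kg/m³
  sample J: σ_y = 393.7 MPa, ρ = 4522 kg/m³
  sample A: σ_y = 63.90 MPa, ρ = 1283 kg/m³
  sample X: σ_y = 306.1 MPa, ρ = 1842 kg/m³
  sample H: σ_y = 251.0 MPa, ρ = 1848 kg/m³
  sample X: M = 166 kN·m/kg
  sample H: M = 136 kN·m/kg
  sample V: M = 101 kN·m/kg
  sample J: M = 87.1 kN·m/kg
  sample A: M = 49.8 kN·m/kg
The maximum is for sample X.

sample X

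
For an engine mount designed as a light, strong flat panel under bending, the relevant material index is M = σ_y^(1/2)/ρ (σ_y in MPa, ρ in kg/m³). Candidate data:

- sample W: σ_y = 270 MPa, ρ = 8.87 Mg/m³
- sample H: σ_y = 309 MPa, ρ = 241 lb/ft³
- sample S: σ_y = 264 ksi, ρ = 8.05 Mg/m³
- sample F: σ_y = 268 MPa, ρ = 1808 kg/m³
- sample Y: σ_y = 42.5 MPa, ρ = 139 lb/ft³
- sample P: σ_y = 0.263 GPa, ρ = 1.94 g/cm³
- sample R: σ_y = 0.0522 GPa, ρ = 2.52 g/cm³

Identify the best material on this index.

Normalizing units and computing the index:
  sample W: σ_y = 270.0 MPa, ρ = 8870 kg/m³
  sample H: σ_y = 309.0 MPa, ρ = 3860 kg/m³
  sample S: σ_y = 1820 MPa, ρ = 8050 kg/m³
  sample F: σ_y = 268.0 MPa, ρ = 1808 kg/m³
  sample Y: σ_y = 42.50 MPa, ρ = 2227 kg/m³
  sample P: σ_y = 263.0 MPa, ρ = 1940 kg/m³
  sample R: σ_y = 52.20 MPa, ρ = 2520 kg/m³
  sample F: M = 9.05×10⁻³
  sample P: M = 8.36×10⁻³
  sample S: M = 5.30×10⁻³
  sample H: M = 4.55×10⁻³
  sample Y: M = 2.93×10⁻³
  sample R: M = 2.87×10⁻³
  sample W: M = 1.85×10⁻³
Sample F has the largest M.

sample F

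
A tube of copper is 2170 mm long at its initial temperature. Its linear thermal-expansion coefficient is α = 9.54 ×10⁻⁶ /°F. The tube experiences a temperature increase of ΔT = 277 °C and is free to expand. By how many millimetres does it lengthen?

Convert α: 9.54×10⁻⁶/°F × (9/5) = 17.2×10⁻⁶/K.
ΔL = α·L₀·ΔT = 17.2×10⁻⁶ × 2170 mm × 277.0 K = 10.3 mm.

10.3 mm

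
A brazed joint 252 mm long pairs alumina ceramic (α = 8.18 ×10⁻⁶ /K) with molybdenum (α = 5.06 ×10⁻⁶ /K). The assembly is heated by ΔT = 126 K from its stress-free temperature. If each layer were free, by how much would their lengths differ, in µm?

Δα = |8.18 − 5.06|×10⁻⁶/K = 3.12×10⁻⁶/K.
ΔL_mismatch = Δα·L·ΔT = 3.12×10⁻⁶ × 252.0 mm × 126.0 K = 99.1 µm.

99.1 µm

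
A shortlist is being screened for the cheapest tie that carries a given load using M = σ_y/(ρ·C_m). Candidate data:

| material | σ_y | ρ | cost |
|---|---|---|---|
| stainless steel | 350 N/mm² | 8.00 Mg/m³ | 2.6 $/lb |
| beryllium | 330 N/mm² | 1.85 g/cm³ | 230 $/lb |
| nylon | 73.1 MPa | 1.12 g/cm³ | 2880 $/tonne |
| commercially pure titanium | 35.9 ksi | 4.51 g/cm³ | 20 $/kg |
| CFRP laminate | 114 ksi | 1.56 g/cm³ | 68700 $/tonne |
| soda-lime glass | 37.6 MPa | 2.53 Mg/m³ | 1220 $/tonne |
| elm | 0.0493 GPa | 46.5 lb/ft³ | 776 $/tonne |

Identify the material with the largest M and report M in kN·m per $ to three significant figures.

elm, M = 85.3 kN·m per $

Convert each candidate to consistent units, then evaluate M:
  stainless steel: σ_y = 350.0 MPa, ρ = 8000 kg/m³, cost = 5.732 $/kg
  beryllium: σ_y = 330.0 MPa, ρ = 1850 kg/m³, cost = 507.1 $/kg
  nylon: σ_y = 73.10 MPa, ρ = 1120 kg/m³, cost = 2.880 $/kg
  commercially pure titanium: σ_y = 247.5 MPa, ρ = 4510 kg/m³, cost = 20.00 $/kg
  CFRP laminate: σ_y = 786.0 MPa, ρ = 1560 kg/m³, cost = 68.70 $/kg
  soda-lime glass: σ_y = 37.60 MPa, ρ = 2530 kg/m³, cost = 1.220 $/kg
  elm: σ_y = 49.30 MPa, ρ = 744.9 kg/m³, cost = 0.7760 $/kg
  elm: M = 85.3 kN·m per $
  nylon: M = 22.7 kN·m per $
  soda-lime glass: M = 12.2 kN·m per $
  stainless steel: M = 7.63 kN·m per $
  CFRP laminate: M = 7.33 kN·m per $
  commercially pure titanium: M = 2.74 kN·m per $
  beryllium: M = 0.352 kN·m per $
Elm ranks first.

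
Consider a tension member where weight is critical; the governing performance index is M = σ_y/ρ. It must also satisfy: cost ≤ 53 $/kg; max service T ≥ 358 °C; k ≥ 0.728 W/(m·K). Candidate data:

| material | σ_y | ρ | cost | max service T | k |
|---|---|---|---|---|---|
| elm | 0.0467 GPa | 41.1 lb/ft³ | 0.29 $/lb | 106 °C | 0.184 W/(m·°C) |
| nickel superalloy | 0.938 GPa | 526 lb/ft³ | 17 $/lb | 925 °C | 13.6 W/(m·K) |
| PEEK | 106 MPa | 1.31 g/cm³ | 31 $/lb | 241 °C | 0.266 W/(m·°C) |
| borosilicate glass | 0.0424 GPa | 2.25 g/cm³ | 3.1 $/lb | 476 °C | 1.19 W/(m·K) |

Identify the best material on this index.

nickel superalloy

Screen on constraints: cost ≤ 53 $/kg; max service T ≥ 358 °C; k ≥ 0.728 W/(m·K). Survivors: nickel superalloy, borosilicate glass.
Convert each candidate to consistent units, then evaluate M:
  nickel superalloy: σ_y = 938.0 MPa, ρ = 8426 kg/m³
  borosilicate glass: σ_y = 42.40 MPa, ρ = 2250 kg/m³
  nickel superalloy: M = 111 kN·m/kg
  borosilicate glass: M = 18.8 kN·m/kg
Nickel superalloy ranks first.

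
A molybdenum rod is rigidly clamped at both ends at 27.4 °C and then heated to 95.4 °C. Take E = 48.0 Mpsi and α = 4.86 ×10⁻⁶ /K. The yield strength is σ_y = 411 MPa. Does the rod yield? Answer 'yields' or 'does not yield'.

does not yield

E = 48.0 Mpsi = 330.9 GPa.
ΔT = 68.00 K. Constrained thermal stress σ = E·α·ΔT = 330.9×10³ MPa × 4.86×10⁻⁶ × 68.00 = 109 MPa (compressive).
Compare to σ_y = 411 MPa: σ < σ_y, so it does not yield.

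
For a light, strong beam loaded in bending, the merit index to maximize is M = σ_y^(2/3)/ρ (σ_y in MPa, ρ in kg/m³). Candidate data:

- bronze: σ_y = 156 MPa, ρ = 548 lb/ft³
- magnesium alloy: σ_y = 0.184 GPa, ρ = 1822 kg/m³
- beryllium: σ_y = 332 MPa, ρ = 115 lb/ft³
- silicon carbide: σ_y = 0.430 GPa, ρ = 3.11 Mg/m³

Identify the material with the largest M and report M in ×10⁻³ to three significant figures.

Convert each candidate to consistent units, then evaluate M:
  bronze: σ_y = 156.0 MPa, ρ = 8778 kg/m³
  magnesium alloy: σ_y = 184.0 MPa, ρ = 1822 kg/m³
  beryllium: σ_y = 332.0 MPa, ρ = 1842 kg/m³
  silicon carbide: σ_y = 430.0 MPa, ρ = 3110 kg/m³
  beryllium: M = 26.0×10⁻³
  silicon carbide: M = 18.3×10⁻³
  magnesium alloy: M = 17.8×10⁻³
  bronze: M = 3.30×10⁻³
The maximum is for beryllium.

beryllium, M = 26.0×10⁻³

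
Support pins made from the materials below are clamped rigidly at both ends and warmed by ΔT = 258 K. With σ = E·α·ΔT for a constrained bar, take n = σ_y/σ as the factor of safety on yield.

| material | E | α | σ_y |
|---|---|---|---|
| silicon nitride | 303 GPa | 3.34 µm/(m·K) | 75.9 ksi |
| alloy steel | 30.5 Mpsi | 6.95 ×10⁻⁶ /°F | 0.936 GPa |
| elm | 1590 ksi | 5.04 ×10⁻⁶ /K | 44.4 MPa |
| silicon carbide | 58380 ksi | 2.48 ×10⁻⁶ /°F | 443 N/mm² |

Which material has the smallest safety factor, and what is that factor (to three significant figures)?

Per material, after unit conversion:
  silicon nitride: E = 303.0, α = 3.34, σ_y = 523.3 → σ = 261 MPa, n = 2.00
  alloy steel: E = 210.3, α = 12.5, σ_y = 936.0 → σ = 679 MPa, n = 1.38
  elm: E = 10.96, α = 5.04, σ_y = 44.40 → σ = 14.3 MPa, n = 3.11
  silicon carbide: E = 402.5, α = 4.46, σ_y = 443.0 → σ = 464 MPa, n = 0.956
The minimum is silicon carbide at n = 0.956.

silicon carbide, n = 0.956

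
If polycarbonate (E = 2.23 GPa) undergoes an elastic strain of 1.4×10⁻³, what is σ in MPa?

3.12 MPa

σ = E·ε = 2230 MPa × 1.4×10⁻³ = 3.12 MPa.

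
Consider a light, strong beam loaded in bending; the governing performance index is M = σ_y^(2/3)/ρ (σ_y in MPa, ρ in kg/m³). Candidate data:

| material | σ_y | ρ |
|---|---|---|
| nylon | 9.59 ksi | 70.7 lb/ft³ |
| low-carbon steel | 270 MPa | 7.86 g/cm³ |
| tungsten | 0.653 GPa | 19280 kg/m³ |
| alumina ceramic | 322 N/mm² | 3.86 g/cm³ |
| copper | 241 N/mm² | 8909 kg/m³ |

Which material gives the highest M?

In SI units:
  nylon: σ_y = 66.12 MPa, ρ = 1133 kg/m³
  low-carbon steel: σ_y = 270.0 MPa, ρ = 7860 kg/m³
  tungsten: σ_y = 653.0 MPa, ρ = 19280 kg/m³
  alumina ceramic: σ_y = 322.0 MPa, ρ = 3860 kg/m³
  copper: σ_y = 241.0 MPa, ρ = 8909 kg/m³
  nylon: M = 14.4×10⁻³
  alumina ceramic: M = 12.2×10⁻³
  low-carbon steel: M = 5.31×10⁻³
  copper: M = 4.35×10⁻³
  tungsten: M = 3.90×10⁻³
The maximum is for nylon.

nylon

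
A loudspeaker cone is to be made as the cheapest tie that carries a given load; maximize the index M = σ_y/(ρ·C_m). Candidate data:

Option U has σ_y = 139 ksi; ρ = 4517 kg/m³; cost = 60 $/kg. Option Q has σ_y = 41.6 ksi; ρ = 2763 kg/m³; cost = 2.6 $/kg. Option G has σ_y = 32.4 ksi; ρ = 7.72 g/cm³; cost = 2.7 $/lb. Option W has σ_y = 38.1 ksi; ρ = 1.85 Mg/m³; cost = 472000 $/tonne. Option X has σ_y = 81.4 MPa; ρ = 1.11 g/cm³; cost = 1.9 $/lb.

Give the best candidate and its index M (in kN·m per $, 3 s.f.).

After converting to SI:
  option U: σ_y = 958.4 MPa, ρ = 4517 kg/m³, cost = 60.00 $/kg
  option Q: σ_y = 286.8 MPa, ρ = 2763 kg/m³, cost = 2.600 $/kg
  option G: σ_y = 223.4 MPa, ρ = 7720 kg/m³, cost = 5.952 $/kg
  option W: σ_y = 262.7 MPa, ρ = 1850 kg/m³, cost = 472.0 $/kg
  option X: σ_y = 81.40 MPa, ρ = 1110 kg/m³, cost = 4.189 $/kg
  option Q: M = 39.9 kN·m per $
  option X: M = 17.5 kN·m per $
  option G: M = 4.86 kN·m per $
  option U: M = 3.54 kN·m per $
  option W: M = 0.301 kN·m per $
Option Q ranks first.

option Q, M = 39.9 kN·m per $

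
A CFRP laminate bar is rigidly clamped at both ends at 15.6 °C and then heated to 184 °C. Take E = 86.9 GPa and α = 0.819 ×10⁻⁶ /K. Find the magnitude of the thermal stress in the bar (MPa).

ΔT = 168.4 K. Constrained thermal stress σ = E·α·ΔT = 86.90×10³ MPa × 0.819×10⁻⁶ × 168.4 = 12.0 MPa (compressive).

12.0 MPa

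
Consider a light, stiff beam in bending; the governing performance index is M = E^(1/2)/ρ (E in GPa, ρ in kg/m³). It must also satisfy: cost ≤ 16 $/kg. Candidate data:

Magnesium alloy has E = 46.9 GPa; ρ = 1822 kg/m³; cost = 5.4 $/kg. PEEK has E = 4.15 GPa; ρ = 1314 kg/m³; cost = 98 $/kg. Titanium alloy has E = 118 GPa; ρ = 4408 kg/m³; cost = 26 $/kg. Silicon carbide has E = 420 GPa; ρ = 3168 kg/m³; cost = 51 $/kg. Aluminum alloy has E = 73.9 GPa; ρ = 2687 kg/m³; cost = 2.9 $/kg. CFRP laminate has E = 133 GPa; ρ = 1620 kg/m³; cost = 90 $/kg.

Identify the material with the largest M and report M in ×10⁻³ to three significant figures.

Screen on constraints: cost ≤ 16 $/kg. Survivors: magnesium alloy, aluminum alloy.
Per-candidate index values:
  magnesium alloy: M = 3.76×10⁻³
  aluminum alloy: M = 3.20×10⁻³
The maximum is for magnesium alloy.

magnesium alloy, M = 3.76×10⁻³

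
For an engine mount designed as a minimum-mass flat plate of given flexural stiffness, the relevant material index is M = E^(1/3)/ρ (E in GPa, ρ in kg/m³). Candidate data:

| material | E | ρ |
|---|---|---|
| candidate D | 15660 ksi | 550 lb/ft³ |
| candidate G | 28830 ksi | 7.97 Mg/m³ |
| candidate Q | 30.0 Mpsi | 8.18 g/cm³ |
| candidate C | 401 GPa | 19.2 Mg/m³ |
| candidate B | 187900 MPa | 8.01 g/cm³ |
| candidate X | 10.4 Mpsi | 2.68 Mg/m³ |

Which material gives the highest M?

After converting to SI:
  candidate D: E = 108.0 GPa, ρ = 8810 kg/m³
  candidate G: E = 198.8 GPa, ρ = 7970 kg/m³
  candidate Q: E = 206.8 GPa, ρ = 8180 kg/m³
  candidate C: E = 401.0 GPa, ρ = 19200 kg/m³
  candidate B: E = 187.9 GPa, ρ = 8010 kg/m³
  candidate X: E = 71.71 GPa, ρ = 2680 kg/m³
  candidate X: M = 1.55×10⁻³
  candidate G: M = 0.732×10⁻³
  candidate Q: M = 0.723×10⁻³
  candidate B: M = 0.715×10⁻³
  candidate D: M = 0.540×10⁻³
  candidate C: M = 0.384×10⁻³
The maximum is for candidate X.

candidate X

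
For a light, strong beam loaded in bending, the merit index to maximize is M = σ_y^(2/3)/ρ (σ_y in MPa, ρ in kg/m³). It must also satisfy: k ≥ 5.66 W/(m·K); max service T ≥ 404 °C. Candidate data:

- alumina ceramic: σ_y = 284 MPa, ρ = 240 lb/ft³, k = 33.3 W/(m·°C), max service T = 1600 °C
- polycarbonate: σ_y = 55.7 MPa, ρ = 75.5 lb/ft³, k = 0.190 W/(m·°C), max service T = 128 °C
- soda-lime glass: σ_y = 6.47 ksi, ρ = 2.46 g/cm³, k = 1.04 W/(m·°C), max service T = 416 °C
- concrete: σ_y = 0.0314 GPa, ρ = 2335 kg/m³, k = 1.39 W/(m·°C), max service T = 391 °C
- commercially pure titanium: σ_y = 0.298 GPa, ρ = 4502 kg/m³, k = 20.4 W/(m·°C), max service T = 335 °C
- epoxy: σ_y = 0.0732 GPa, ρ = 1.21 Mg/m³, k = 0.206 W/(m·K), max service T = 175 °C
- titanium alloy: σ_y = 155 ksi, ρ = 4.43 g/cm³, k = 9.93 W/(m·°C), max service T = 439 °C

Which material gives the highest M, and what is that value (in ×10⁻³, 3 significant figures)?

Screen on constraints: k ≥ 5.66 W/(m·K); max service T ≥ 404 °C. Survivors: alumina ceramic, titanium alloy.
Convert each candidate to consistent units, then evaluate M:
  alumina ceramic: σ_y = 284.0 MPa, ρ = 3844 kg/m³
  titanium alloy: σ_y = 1069 MPa, ρ = 4430 kg/m³
  titanium alloy: M = 23.6×10⁻³
  alumina ceramic: M = 11.2×10⁻³
The maximum is for titanium alloy.

titanium alloy, M = 23.6×10⁻³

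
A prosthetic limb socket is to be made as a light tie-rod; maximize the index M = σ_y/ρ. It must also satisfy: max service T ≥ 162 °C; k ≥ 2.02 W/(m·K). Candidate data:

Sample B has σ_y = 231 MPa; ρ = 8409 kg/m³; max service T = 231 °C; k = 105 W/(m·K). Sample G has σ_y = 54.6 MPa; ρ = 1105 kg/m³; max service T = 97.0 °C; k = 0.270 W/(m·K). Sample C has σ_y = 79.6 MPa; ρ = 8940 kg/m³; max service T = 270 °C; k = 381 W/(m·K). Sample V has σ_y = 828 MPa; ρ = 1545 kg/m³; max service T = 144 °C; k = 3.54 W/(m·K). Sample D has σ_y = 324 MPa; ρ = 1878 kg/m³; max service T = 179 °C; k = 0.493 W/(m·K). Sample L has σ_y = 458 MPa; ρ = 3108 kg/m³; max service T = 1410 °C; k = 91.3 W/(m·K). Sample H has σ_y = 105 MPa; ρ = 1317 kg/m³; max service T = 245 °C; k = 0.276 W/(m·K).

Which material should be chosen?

sample L

Screen on constraints: max service T ≥ 162 °C; k ≥ 2.02 W/(m·K). Survivors: sample B, sample C, sample L.
Evaluate M for each candidate:
  sample L: M = 147 kN·m/kg
  sample B: M = 27.5 kN·m/kg
  sample C: M = 8.90 kN·m/kg
Sample L has the largest M.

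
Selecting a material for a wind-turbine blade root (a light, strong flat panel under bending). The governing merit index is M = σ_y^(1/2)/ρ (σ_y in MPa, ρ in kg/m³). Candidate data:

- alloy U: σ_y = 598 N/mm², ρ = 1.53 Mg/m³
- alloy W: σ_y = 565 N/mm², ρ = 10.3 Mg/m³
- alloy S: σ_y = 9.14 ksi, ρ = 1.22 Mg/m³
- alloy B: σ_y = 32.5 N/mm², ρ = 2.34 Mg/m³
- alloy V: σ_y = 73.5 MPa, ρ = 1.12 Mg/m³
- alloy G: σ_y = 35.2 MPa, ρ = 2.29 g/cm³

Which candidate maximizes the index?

Convert each candidate to consistent units, then evaluate M:
  alloy U: σ_y = 598.0 MPa, ρ = 1530 kg/m³
  alloy W: σ_y = 565.0 MPa, ρ = 10300 kg/m³
  alloy S: σ_y = 63.02 MPa, ρ = 1220 kg/m³
  alloy B: σ_y = 32.50 MPa, ρ = 2340 kg/m³
  alloy V: σ_y = 73.50 MPa, ρ = 1120 kg/m³
  alloy G: σ_y = 35.20 MPa, ρ = 2290 kg/m³
  alloy U: M = 16.0×10⁻³
  alloy V: M = 7.65×10⁻³
  alloy S: M = 6.51×10⁻³
  alloy G: M = 2.59×10⁻³
  alloy B: M = 2.44×10⁻³
  alloy W: M = 2.31×10⁻³
Alloy U ranks first.

alloy U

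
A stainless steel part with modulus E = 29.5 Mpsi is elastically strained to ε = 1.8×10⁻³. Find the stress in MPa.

366 MPa

E = 29.5 Mpsi = 203.4 GPa.
σ = E·ε = 203400 MPa × 1.8×10⁻³ = 366 MPa.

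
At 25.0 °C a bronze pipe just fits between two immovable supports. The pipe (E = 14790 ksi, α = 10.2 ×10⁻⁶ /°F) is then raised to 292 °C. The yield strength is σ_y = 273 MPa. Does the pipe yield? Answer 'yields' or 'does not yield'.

E = 14790 ksi = 102.0 GPa.
α = 10.2×10⁻⁶/°F × 9/5 = 18.4×10⁻⁶/K.
ΔT = 267.0 K. Constrained thermal stress σ = E·α·ΔT = 102.0×10³ MPa × 18.4×10⁻⁶ × 267.0 = 500 MPa (compressive).
Compare to σ_y = 273 MPa: σ ≥ σ_y, so it yields.

yields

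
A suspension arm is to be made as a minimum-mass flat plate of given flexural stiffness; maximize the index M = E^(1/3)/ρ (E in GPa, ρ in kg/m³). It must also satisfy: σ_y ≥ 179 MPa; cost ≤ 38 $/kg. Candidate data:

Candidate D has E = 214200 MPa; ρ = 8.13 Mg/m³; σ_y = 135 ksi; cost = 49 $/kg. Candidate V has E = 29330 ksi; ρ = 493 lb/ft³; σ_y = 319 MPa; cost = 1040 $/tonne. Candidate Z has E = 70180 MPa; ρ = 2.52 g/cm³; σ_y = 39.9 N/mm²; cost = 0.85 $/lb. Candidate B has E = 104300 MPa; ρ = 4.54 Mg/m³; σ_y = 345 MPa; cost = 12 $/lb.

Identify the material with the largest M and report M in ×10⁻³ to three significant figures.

candidate B, M = 1.04×10⁻³

Screen on constraints: σ_y ≥ 179 MPa; cost ≤ 38 $/kg. Survivors: candidate V, candidate B.
After converting to SI:
  candidate V: E = 202.2 GPa, ρ = 7897 kg/m³
  candidate B: E = 104.3 GPa, ρ = 4540 kg/m³
  candidate B: M = 1.04×10⁻³
  candidate V: M = 0.743×10⁻³
Candidate B has the largest M.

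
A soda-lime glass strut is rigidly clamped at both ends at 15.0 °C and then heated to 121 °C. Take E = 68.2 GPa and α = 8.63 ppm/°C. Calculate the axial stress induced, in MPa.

ΔT = 106.0 K. Constrained thermal stress σ = E·α·ΔT = 68.20×10³ MPa × 8.63×10⁻⁶ × 106.0 = 62.4 MPa (compressive).

62.4 MPa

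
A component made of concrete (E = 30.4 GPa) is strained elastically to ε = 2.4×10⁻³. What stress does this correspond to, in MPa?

σ = E·ε = 30400 MPa × 2.4×10⁻³ = 73.0 MPa.

73.0 MPa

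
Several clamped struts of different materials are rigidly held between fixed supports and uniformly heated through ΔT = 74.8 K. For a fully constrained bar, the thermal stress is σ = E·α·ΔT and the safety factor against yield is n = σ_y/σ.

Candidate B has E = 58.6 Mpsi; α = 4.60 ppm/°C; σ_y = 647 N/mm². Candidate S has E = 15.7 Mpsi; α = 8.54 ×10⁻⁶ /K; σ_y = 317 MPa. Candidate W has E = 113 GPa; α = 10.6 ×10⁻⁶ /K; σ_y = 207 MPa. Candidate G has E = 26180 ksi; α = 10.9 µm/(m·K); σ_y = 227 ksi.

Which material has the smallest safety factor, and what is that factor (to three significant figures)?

candidate W, n = 2.31

With everything in SI (GPa, ×10⁻⁶/K, MPa):
  candidate B: E = 404.0, α = 4.60, σ_y = 647.0 → σ = 139 MPa, n = 4.65
  candidate S: E = 108.2, α = 8.54, σ_y = 317.0 → σ = 69.1 MPa, n = 4.58
  candidate W: E = 113.0, α = 10.6, σ_y = 207.0 → σ = 89.6 MPa, n = 2.31
  candidate G: E = 180.5, α = 10.9, σ_y = 1565 → σ = 147 MPa, n = 10.6
Smallest n: candidate W with n = 2.31.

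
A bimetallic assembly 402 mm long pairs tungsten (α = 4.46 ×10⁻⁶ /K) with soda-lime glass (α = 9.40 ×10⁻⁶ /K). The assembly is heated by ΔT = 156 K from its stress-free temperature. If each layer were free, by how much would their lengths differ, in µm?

Δα = |4.46 − 9.40|×10⁻⁶/K = 4.94×10⁻⁶/K.
ΔL_mismatch = Δα·L·ΔT = 4.94×10⁻⁶ × 402.0 mm × 156.0 K = 310 µm.

310 µm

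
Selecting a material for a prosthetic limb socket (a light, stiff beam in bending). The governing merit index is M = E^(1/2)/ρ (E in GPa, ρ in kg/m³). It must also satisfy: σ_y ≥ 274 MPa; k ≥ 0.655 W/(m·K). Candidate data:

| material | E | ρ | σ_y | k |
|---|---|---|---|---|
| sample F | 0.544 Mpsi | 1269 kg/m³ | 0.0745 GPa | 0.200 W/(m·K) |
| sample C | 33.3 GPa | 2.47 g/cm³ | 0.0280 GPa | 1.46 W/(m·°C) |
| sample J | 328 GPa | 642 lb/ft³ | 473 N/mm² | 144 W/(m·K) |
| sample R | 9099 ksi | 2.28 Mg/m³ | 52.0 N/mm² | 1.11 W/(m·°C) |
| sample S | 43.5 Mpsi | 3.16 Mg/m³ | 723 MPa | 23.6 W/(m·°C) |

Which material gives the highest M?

Screen on constraints: σ_y ≥ 274 MPa; k ≥ 0.655 W/(m·K). Survivors: sample J, sample S.
Normalizing units and computing the index:
  sample J: E = 328.0 GPa, ρ = 10280 kg/m³
  sample S: E = 299.9 GPa, ρ = 3160 kg/m³
  sample S: M = 5.48×10⁻³
  sample J: M = 1.76×10⁻³
Sample S ranks first.

sample S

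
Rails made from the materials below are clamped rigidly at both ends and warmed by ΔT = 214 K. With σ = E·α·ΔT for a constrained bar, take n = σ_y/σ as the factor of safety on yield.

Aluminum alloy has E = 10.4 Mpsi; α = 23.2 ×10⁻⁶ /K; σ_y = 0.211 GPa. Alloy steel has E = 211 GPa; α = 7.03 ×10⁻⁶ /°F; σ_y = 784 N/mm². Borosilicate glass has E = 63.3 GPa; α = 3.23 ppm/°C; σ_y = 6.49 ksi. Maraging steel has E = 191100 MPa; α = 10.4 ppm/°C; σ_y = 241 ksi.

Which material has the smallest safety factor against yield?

aluminum alloy

In consistent units (E in GPa, α in ×10⁻⁶/K, σ_y in MPa):
  aluminum alloy: E = 71.71, α = 23.2, σ_y = 211.0 → σ = 356 MPa, n = 0.593
  alloy steel: E = 211.0, α = 12.7, σ_y = 784.0 → σ = 571 MPa, n = 1.37
  borosilicate glass: E = 63.30, α = 3.23, σ_y = 44.75 → σ = 43.8 MPa, n = 1.02
  maraging steel: E = 191.1, α = 10.4, σ_y = 1662 → σ = 425 MPa, n = 3.91
The minimum is aluminum alloy at n = 0.593.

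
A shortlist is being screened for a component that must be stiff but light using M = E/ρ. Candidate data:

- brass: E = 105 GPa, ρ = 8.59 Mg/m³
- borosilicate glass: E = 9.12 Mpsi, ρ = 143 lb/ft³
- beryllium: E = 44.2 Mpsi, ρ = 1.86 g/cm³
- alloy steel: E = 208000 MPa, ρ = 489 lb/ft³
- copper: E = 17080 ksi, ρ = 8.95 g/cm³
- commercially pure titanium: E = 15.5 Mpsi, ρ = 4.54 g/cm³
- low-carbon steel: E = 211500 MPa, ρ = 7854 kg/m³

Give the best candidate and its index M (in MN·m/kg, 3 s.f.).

After converting to SI:
  brass: E = 105.0 GPa, ρ = 8590 kg/m³
  borosilicate glass: E = 62.88 GPa, ρ = 2291 kg/m³
  beryllium: E = 304.7 GPa, ρ = 1860 kg/m³
  alloy steel: E = 208.0 GPa, ρ = 7833 kg/m³
  copper: E = 117.8 GPa, ρ = 8950 kg/m³
  commercially pure titanium: E = 106.9 GPa, ρ = 4540 kg/m³
  low-carbon steel: E = 211.5 GPa, ρ = 7854 kg/m³
  beryllium: M = 164 MN·m/kg
  borosilicate glass: M = 27.5 MN·m/kg
  low-carbon steel: M = 26.9 MN·m/kg
  alloy steel: M = 26.6 MN·m/kg
  commercially pure titanium: M = 23.5 MN·m/kg
  copper: M = 13.2 MN·m/kg
  brass: M = 12.2 MN·m/kg
Beryllium ranks first.

beryllium, M = 164 MN·m/kg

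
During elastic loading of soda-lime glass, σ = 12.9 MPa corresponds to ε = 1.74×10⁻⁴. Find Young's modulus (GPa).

E = σ/ε = 12.9 MPa / 1.74×10⁻⁴ = 74140 MPa = 74.1 GPa.

74.1 GPa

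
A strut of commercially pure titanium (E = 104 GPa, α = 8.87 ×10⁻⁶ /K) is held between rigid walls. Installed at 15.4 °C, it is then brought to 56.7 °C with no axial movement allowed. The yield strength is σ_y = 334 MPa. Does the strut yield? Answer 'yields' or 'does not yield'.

does not yield

ΔT = 41.30 K. Constrained thermal stress σ = E·α·ΔT = 104.0×10³ MPa × 8.87×10⁻⁶ × 41.30 = 38.1 MPa (compressive).
Compare to σ_y = 334 MPa: σ < σ_y, so it does not yield.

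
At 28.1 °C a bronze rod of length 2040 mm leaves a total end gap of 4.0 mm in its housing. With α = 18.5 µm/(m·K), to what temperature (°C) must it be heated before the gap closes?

α·L₀·ΔT = 4.0 mm ⇒ ΔT = 4.0 / (18.5×10⁻⁶ × 2040.0) = 106.0 K.
T = 28.1 + 106.0 = 134.1 °C.

134 °C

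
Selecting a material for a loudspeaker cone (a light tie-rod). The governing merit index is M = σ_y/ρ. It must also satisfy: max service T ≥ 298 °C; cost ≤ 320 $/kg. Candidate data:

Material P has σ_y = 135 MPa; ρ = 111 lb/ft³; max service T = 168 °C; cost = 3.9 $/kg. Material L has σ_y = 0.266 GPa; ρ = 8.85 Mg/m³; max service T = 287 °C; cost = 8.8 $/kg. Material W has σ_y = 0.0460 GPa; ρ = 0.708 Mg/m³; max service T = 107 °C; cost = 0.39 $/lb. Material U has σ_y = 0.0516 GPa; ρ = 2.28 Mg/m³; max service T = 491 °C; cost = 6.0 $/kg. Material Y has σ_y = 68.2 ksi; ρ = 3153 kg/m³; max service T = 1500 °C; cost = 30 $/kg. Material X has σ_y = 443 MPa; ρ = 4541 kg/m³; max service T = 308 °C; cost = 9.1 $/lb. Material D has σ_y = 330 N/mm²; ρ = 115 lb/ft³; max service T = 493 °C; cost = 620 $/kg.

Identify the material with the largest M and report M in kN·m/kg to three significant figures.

Screen on constraints: max service T ≥ 298 °C; cost ≤ 320 $/kg. Survivors: material U, material Y, material X.
In SI units:
  material U: σ_y = 51.60 MPa, ρ = 2280 kg/m³
  material Y: σ_y = 470.2 MPa, ρ = 3153 kg/m³
  material X: σ_y = 443.0 MPa, ρ = 4541 kg/m³
  material Y: M = 149 kN·m/kg
  material X: M = 97.6 kN·m/kg
  material U: M = 22.6 kN·m/kg
The maximum is for material Y.

material Y, M = 149 kN·m/kg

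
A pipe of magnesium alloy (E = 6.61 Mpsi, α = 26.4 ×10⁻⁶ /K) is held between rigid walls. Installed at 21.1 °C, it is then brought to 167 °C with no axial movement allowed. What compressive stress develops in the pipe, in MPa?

E = 6.61 Mpsi = 45.57 GPa.
ΔT = 145.9 K. Constrained thermal stress σ = E·α·ΔT = 45.57×10³ MPa × 26.4×10⁻⁶ × 145.9 = 176 MPa (compressive).

176 MPa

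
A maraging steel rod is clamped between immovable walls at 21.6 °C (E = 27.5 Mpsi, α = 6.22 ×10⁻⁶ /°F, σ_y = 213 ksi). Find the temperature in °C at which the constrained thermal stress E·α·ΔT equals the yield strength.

713 °C

E = 27.5 Mpsi = 189.6 GPa.
α = 6.22×10⁻⁶/°F × 9/5 = 11.2×10⁻⁶/K.
σ_y = 213 ksi = 1469 MPa.
E·α·ΔT = 1469 MPa ⇒ ΔT = 1469 / (189.6×10³ × 11.2×10⁻⁶) = 691.8 K.
T = 21.6 + 691.8 = 713.4 °C.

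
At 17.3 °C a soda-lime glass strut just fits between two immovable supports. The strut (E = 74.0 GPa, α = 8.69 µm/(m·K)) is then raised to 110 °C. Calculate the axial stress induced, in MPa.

59.6 MPa

ΔT = 92.70 K. Constrained thermal stress σ = E·α·ΔT = 74.00×10³ MPa × 8.69×10⁻⁶ × 92.70 = 59.6 MPa (compressive).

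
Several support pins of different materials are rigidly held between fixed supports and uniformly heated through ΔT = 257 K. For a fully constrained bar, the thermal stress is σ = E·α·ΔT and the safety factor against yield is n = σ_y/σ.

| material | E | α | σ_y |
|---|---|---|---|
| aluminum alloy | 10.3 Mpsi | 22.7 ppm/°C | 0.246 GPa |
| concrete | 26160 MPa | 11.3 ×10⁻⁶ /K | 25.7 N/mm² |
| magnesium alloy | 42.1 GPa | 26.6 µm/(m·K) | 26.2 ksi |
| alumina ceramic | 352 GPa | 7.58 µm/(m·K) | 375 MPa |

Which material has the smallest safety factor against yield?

With everything in SI (GPa, ×10⁻⁶/K, MPa):
  aluminum alloy: E = 71.02, α = 22.7, σ_y = 246.0 → σ = 414 MPa, n = 0.594
  concrete: E = 26.16, α = 11.3, σ_y = 25.70 → σ = 76.0 MPa, n = 0.338
  magnesium alloy: E = 42.10, α = 26.6, σ_y = 180.6 → σ = 288 MPa, n = 0.628
  alumina ceramic: E = 352.0, α = 7.58, σ_y = 375.0 → σ = 686 MPa, n = 0.547
Concrete has the lowest safety factor, n = 0.338.

concrete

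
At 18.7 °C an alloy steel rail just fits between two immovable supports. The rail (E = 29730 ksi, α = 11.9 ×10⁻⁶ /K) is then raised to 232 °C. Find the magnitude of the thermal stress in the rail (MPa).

520 MPa

E = 29730 ksi = 205.0 GPa.
ΔT = 213.3 K. Constrained thermal stress σ = E·α·ΔT = 205.0×10³ MPa × 11.9×10⁻⁶ × 213.3 = 520 MPa (compressive).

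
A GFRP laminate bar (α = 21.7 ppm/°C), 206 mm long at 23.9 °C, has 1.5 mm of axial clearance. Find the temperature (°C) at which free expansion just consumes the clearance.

359 °C

α·L₀·ΔT = 1.5 mm ⇒ ΔT = 1.5 / (21.7×10⁻⁶ × 206.0) = 335.6 K.
T = 23.9 + 335.6 = 359.5 °C.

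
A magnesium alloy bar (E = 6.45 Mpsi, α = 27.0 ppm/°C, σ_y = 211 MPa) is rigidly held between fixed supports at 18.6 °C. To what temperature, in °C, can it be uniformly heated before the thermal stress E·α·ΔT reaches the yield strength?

E = 6.45 Mpsi = 44.47 GPa.
E·α·ΔT = 211.0 MPa ⇒ ΔT = 211.0 / (44.47×10³ × 27.0×10⁻⁶) = 175.7 K.
T = 18.6 + 175.7 = 194.3 °C.

194 °C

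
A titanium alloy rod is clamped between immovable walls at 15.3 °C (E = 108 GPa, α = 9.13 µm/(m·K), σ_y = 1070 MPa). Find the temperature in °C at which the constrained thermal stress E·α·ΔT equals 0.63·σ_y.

699 °C

E·α·ΔT = 674.1 MPa ⇒ ΔT = 674.1 / (108.0×10³ × 9.13×10⁻⁶) = 683.6 K.
T = 15.3 + 683.6 = 698.9 °C.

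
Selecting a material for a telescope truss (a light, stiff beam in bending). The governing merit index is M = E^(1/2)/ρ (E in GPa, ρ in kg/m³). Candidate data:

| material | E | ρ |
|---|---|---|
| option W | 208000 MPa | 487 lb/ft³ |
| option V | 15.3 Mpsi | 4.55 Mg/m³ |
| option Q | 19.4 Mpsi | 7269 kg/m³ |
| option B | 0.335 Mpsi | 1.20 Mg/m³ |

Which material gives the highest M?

option V

Putting every candidate on a common basis:
  option W: E = 208.0 GPa, ρ = 7801 kg/m³
  option V: E = 105.5 GPa, ρ = 4550 kg/m³
  option Q: E = 133.8 GPa, ρ = 7269 kg/m³
  option B: E = 2.310 GPa, ρ = 1200 kg/m³
  option V: M = 2.26×10⁻³
  option W: M = 1.85×10⁻³
  option Q: M = 1.59×10⁻³
  option B: M = 1.27×10⁻³
Option V ranks first.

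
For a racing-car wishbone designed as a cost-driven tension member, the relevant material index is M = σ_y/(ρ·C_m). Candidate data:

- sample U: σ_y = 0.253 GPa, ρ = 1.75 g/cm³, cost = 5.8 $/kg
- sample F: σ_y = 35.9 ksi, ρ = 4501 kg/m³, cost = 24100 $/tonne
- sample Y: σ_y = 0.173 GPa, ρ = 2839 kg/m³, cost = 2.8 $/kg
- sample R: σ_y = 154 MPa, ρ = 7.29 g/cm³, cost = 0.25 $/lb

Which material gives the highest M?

Convert each candidate to consistent units, then evaluate M:
  sample U: σ_y = 253.0 MPa, ρ = 1750 kg/m³, cost = 5.800 $/kg
  sample F: σ_y = 247.5 MPa, ρ = 4501 kg/m³, cost = 24.10 $/kg
  sample Y: σ_y = 173.0 MPa, ρ = 2839 kg/m³, cost = 2.800 $/kg
  sample R: σ_y = 154.0 MPa, ρ = 7290 kg/m³, cost = 0.5511 $/kg
  sample R: M = 38.3 kN·m per $
  sample U: M = 24.9 kN·m per $
  sample Y: M = 21.8 kN·m per $
  sample F: M = 2.28 kN·m per $
Sample R has the largest M.

sample R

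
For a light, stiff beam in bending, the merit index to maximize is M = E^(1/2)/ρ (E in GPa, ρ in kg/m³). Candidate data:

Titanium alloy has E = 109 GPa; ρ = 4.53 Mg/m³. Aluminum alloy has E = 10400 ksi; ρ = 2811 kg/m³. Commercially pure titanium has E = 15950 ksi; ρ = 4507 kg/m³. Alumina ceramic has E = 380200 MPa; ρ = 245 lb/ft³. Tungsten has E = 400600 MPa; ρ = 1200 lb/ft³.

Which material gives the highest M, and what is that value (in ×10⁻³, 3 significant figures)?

After converting to SI:
  titanium alloy: E = 109.0 GPa, ρ = 4530 kg/m³
  aluminum alloy: E = 71.71 GPa, ρ = 2811 kg/m³
  commercially pure titanium: E = 110.0 GPa, ρ = 4507 kg/m³
  alumina ceramic: E = 380.2 GPa, ρ = 3925 kg/m³
  tungsten: E = 400.6 GPa, ρ = 19220 kg/m³
  alumina ceramic: M = 4.97×10⁻³
  aluminum alloy: M = 3.01×10⁻³
  commercially pure titanium: M = 2.33×10⁻³
  titanium alloy: M = 2.30×10⁻³
  tungsten: M = 1.04×10⁻³
The maximum is for alumina ceramic.

alumina ceramic, M = 4.97×10⁻³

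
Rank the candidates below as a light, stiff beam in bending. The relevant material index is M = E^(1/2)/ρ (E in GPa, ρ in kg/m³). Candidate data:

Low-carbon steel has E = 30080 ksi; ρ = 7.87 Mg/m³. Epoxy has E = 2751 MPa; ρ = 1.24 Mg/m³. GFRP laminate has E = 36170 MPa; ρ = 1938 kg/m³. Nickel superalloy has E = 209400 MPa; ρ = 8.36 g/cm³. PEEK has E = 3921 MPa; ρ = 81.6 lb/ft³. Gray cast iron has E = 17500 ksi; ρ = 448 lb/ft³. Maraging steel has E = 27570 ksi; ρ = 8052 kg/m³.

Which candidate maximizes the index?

GFRP laminate

After converting to SI:
  low-carbon steel: E = 207.4 GPa, ρ = 7870 kg/m³
  epoxy: E = 2.751 GPa, ρ = 1240 kg/m³
  GFRP laminate: E = 36.17 GPa, ρ = 1938 kg/m³
  nickel superalloy: E = 209.4 GPa, ρ = 8360 kg/m³
  PEEK: E = 3.921 GPa, ρ = 1307 kg/m³
  gray cast iron: E = 120.7 GPa, ρ = 7176 kg/m³
  maraging steel: E = 190.1 GPa, ρ = 8052 kg/m³
  GFRP laminate: M = 3.10×10⁻³
  low-carbon steel: M = 1.83×10⁻³
  nickel superalloy: M = 1.73×10⁻³
  maraging steel: M = 1.71×10⁻³
  gray cast iron: M = 1.53×10⁻³
  PEEK: M = 1.51×10⁻³
  epoxy: M = 1.34×10⁻³
The maximum is for GFRP laminate.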